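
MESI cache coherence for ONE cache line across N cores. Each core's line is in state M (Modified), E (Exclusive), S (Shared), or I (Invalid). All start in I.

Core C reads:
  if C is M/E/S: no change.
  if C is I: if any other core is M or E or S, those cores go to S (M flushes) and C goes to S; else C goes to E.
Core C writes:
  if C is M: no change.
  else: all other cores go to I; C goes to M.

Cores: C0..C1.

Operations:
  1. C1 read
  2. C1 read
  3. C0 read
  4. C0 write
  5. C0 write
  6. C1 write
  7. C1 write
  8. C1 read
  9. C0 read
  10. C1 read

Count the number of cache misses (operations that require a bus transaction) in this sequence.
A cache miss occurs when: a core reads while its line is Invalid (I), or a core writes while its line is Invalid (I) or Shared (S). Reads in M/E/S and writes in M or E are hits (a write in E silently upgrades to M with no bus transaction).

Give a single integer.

Answer: 5

Derivation:
Op 1: C1 read [C1 read from I: no other sharers -> C1=E (exclusive)] -> [I,E] [MISS #1: read from I]
Op 2: C1 read [C1 read: already in E, no change] -> [I,E] [hit: read from E]
Op 3: C0 read [C0 read from I: others=['C1=E'] -> C0=S, others downsized to S] -> [S,S] [MISS #2: read from I]
Op 4: C0 write [C0 write: invalidate ['C1=S'] -> C0=M] -> [M,I] [MISS #3: write from S]
Op 5: C0 write [C0 write: already M (modified), no change] -> [M,I] [hit: write from M]
Op 6: C1 write [C1 write: invalidate ['C0=M'] -> C1=M] -> [I,M] [MISS #4: write from I]
Op 7: C1 write [C1 write: already M (modified), no change] -> [I,M] [hit: write from M]
Op 8: C1 read [C1 read: already in M, no change] -> [I,M] [hit: read from M]
Op 9: C0 read [C0 read from I: others=['C1=M'] -> C0=S, others downsized to S] -> [S,S] [MISS #5: read from I]
Op 10: C1 read [C1 read: already in S, no change] -> [S,S] [hit: read from S]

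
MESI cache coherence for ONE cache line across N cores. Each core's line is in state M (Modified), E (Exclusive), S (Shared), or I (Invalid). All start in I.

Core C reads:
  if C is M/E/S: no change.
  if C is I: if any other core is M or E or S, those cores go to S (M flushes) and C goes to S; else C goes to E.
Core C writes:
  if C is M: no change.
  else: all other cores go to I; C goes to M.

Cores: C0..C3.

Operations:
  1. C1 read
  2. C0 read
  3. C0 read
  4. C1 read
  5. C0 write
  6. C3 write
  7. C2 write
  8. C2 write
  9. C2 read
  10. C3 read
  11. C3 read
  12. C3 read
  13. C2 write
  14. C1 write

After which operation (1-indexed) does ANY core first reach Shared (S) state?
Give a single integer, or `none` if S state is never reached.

Op 1: C1 read [C1 read from I: no other sharers -> C1=E (exclusive)] -> [I,E,I,I]
Op 2: C0 read [C0 read from I: others=['C1=E'] -> C0=S, others downsized to S] -> [S,S,I,I]
  -> First S state at op 2; remaining ops need not be traced.

Answer: 2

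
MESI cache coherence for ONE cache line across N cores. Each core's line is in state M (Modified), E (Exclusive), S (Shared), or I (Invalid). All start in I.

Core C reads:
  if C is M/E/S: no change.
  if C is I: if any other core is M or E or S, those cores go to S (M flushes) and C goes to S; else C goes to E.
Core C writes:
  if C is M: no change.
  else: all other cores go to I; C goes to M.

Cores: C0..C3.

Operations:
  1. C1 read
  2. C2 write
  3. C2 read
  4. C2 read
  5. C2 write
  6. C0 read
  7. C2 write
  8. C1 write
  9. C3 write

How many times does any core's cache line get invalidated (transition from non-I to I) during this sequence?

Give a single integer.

Answer: 4

Derivation:
Op 1: C1 read [C1 read from I: no other sharers -> C1=E (exclusive)] -> [I,E,I,I] (invalidations this op: 0; running total: 0)
Op 2: C2 write [C2 write: invalidate ['C1=E'] -> C2=M] -> [I,I,M,I] (invalidations this op: 1; running total: 1)
Op 3: C2 read [C2 read: already in M, no change] -> [I,I,M,I] (invalidations this op: 0; running total: 1)
Op 4: C2 read [C2 read: already in M, no change] -> [I,I,M,I] (invalidations this op: 0; running total: 1)
Op 5: C2 write [C2 write: already M (modified), no change] -> [I,I,M,I] (invalidations this op: 0; running total: 1)
Op 6: C0 read [C0 read from I: others=['C2=M'] -> C0=S, others downsized to S] -> [S,I,S,I] (invalidations this op: 0; running total: 1)
Op 7: C2 write [C2 write: invalidate ['C0=S'] -> C2=M] -> [I,I,M,I] (invalidations this op: 1; running total: 2)
Op 8: C1 write [C1 write: invalidate ['C2=M'] -> C1=M] -> [I,M,I,I] (invalidations this op: 1; running total: 3)
Op 9: C3 write [C3 write: invalidate ['C1=M'] -> C3=M] -> [I,I,I,M] (invalidations this op: 1; running total: 4)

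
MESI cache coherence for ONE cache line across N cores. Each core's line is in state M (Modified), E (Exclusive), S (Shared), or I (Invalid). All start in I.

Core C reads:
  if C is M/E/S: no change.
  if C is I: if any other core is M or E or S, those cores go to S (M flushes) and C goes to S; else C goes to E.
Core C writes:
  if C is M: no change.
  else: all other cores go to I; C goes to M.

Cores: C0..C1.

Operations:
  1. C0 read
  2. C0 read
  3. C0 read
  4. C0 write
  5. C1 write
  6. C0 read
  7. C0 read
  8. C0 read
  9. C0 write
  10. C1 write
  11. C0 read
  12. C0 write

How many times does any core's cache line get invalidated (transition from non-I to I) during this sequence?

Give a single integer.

Op 1: C0 read [C0 read from I: no other sharers -> C0=E (exclusive)] -> [E,I] (invalidations this op: 0; running total: 0)
Op 2: C0 read [C0 read: already in E, no change] -> [E,I] (invalidations this op: 0; running total: 0)
Op 3: C0 read [C0 read: already in E, no change] -> [E,I] (invalidations this op: 0; running total: 0)
Op 4: C0 write [C0 write: invalidate none -> C0=M] -> [M,I] (invalidations this op: 0; running total: 0)
Op 5: C1 write [C1 write: invalidate ['C0=M'] -> C1=M] -> [I,M] (invalidations this op: 1; running total: 1)
Op 6: C0 read [C0 read from I: others=['C1=M'] -> C0=S, others downsized to S] -> [S,S] (invalidations this op: 0; running total: 1)
Op 7: C0 read [C0 read: already in S, no change] -> [S,S] (invalidations this op: 0; running total: 1)
Op 8: C0 read [C0 read: already in S, no change] -> [S,S] (invalidations this op: 0; running total: 1)
Op 9: C0 write [C0 write: invalidate ['C1=S'] -> C0=M] -> [M,I] (invalidations this op: 1; running total: 2)
Op 10: C1 write [C1 write: invalidate ['C0=M'] -> C1=M] -> [I,M] (invalidations this op: 1; running total: 3)
Op 11: C0 read [C0 read from I: others=['C1=M'] -> C0=S, others downsized to S] -> [S,S] (invalidations this op: 0; running total: 3)
Op 12: C0 write [C0 write: invalidate ['C1=S'] -> C0=M] -> [M,I] (invalidations this op: 1; running total: 4)

Answer: 4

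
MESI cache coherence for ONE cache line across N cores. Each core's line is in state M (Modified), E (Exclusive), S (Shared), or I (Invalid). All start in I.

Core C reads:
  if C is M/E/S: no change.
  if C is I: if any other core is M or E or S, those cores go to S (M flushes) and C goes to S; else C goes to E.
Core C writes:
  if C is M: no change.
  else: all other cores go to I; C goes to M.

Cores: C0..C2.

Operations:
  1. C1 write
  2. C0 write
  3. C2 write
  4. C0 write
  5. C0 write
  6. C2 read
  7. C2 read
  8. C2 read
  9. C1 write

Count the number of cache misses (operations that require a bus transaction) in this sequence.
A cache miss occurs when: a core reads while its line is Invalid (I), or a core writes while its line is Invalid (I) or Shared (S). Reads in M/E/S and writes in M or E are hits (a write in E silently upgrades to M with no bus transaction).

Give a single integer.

Op 1: C1 write [C1 write: invalidate none -> C1=M] -> [I,M,I] [MISS #1: write from I]
Op 2: C0 write [C0 write: invalidate ['C1=M'] -> C0=M] -> [M,I,I] [MISS #2: write from I]
Op 3: C2 write [C2 write: invalidate ['C0=M'] -> C2=M] -> [I,I,M] [MISS #3: write from I]
Op 4: C0 write [C0 write: invalidate ['C2=M'] -> C0=M] -> [M,I,I] [MISS #4: write from I]
Op 5: C0 write [C0 write: already M (modified), no change] -> [M,I,I] [hit: write from M]
Op 6: C2 read [C2 read from I: others=['C0=M'] -> C2=S, others downsized to S] -> [S,I,S] [MISS #5: read from I]
Op 7: C2 read [C2 read: already in S, no change] -> [S,I,S] [hit: read from S]
Op 8: C2 read [C2 read: already in S, no change] -> [S,I,S] [hit: read from S]
Op 9: C1 write [C1 write: invalidate ['C0=S', 'C2=S'] -> C1=M] -> [I,M,I] [MISS #6: write from I]

Answer: 6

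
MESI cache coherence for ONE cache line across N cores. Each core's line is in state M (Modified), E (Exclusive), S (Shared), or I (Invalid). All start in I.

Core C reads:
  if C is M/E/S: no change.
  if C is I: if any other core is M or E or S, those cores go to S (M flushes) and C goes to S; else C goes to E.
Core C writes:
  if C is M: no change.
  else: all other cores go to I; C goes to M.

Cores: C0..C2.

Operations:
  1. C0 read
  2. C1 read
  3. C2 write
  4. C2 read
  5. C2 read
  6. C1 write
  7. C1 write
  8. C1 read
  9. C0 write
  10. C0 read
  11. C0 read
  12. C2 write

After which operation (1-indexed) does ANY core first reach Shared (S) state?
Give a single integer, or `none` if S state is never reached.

Answer: 2

Derivation:
Op 1: C0 read [C0 read from I: no other sharers -> C0=E (exclusive)] -> [E,I,I]
Op 2: C1 read [C1 read from I: others=['C0=E'] -> C1=S, others downsized to S] -> [S,S,I]
  -> First S state at op 2; remaining ops need not be traced.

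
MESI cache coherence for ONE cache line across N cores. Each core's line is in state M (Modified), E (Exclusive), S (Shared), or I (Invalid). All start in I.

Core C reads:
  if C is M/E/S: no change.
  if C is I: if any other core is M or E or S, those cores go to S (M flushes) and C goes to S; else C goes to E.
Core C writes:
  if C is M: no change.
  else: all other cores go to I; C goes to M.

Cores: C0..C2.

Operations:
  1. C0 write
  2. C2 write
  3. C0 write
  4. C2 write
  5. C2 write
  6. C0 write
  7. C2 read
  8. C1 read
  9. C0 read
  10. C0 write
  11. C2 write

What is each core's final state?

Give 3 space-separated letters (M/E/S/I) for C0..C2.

Op 1: C0 write [C0 write: invalidate none -> C0=M] -> [M,I,I]
Op 2: C2 write [C2 write: invalidate ['C0=M'] -> C2=M] -> [I,I,M]
Op 3: C0 write [C0 write: invalidate ['C2=M'] -> C0=M] -> [M,I,I]
Op 4: C2 write [C2 write: invalidate ['C0=M'] -> C2=M] -> [I,I,M]
Op 5: C2 write [C2 write: already M (modified), no change] -> [I,I,M]
Op 6: C0 write [C0 write: invalidate ['C2=M'] -> C0=M] -> [M,I,I]
Op 7: C2 read [C2 read from I: others=['C0=M'] -> C2=S, others downsized to S] -> [S,I,S]
Op 8: C1 read [C1 read from I: others=['C0=S', 'C2=S'] -> C1=S, others downsized to S] -> [S,S,S]
Op 9: C0 read [C0 read: already in S, no change] -> [S,S,S]
Op 10: C0 write [C0 write: invalidate ['C1=S', 'C2=S'] -> C0=M] -> [M,I,I]
Op 11: C2 write [C2 write: invalidate ['C0=M'] -> C2=M] -> [I,I,M]

Answer: I I M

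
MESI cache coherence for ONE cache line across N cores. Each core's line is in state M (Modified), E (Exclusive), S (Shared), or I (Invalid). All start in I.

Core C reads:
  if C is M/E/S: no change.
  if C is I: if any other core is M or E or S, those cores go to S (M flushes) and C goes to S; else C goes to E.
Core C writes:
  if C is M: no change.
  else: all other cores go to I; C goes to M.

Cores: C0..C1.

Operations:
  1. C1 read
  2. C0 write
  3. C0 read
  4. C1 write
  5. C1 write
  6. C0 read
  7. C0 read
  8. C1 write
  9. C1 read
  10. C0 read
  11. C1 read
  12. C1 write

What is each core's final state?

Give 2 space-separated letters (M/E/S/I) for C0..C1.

Answer: I M

Derivation:
Op 1: C1 read [C1 read from I: no other sharers -> C1=E (exclusive)] -> [I,E]
Op 2: C0 write [C0 write: invalidate ['C1=E'] -> C0=M] -> [M,I]
Op 3: C0 read [C0 read: already in M, no change] -> [M,I]
Op 4: C1 write [C1 write: invalidate ['C0=M'] -> C1=M] -> [I,M]
Op 5: C1 write [C1 write: already M (modified), no change] -> [I,M]
Op 6: C0 read [C0 read from I: others=['C1=M'] -> C0=S, others downsized to S] -> [S,S]
Op 7: C0 read [C0 read: already in S, no change] -> [S,S]
Op 8: C1 write [C1 write: invalidate ['C0=S'] -> C1=M] -> [I,M]
Op 9: C1 read [C1 read: already in M, no change] -> [I,M]
Op 10: C0 read [C0 read from I: others=['C1=M'] -> C0=S, others downsized to S] -> [S,S]
Op 11: C1 read [C1 read: already in S, no change] -> [S,S]
Op 12: C1 write [C1 write: invalidate ['C0=S'] -> C1=M] -> [I,M]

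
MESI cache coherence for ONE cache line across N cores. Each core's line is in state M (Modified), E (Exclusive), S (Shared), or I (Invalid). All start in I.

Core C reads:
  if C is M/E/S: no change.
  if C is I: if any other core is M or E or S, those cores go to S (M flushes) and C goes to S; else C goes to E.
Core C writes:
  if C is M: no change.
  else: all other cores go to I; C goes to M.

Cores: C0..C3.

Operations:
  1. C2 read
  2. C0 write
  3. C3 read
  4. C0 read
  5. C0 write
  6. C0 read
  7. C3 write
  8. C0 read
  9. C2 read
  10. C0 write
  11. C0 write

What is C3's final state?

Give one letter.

Op 1: C2 read [C2 read from I: no other sharers -> C2=E (exclusive)] -> [I,I,E,I]
Op 2: C0 write [C0 write: invalidate ['C2=E'] -> C0=M] -> [M,I,I,I]
Op 3: C3 read [C3 read from I: others=['C0=M'] -> C3=S, others downsized to S] -> [S,I,I,S]
Op 4: C0 read [C0 read: already in S, no change] -> [S,I,I,S]
Op 5: C0 write [C0 write: invalidate ['C3=S'] -> C0=M] -> [M,I,I,I]
Op 6: C0 read [C0 read: already in M, no change] -> [M,I,I,I]
Op 7: C3 write [C3 write: invalidate ['C0=M'] -> C3=M] -> [I,I,I,M]
Op 8: C0 read [C0 read from I: others=['C3=M'] -> C0=S, others downsized to S] -> [S,I,I,S]
Op 9: C2 read [C2 read from I: others=['C0=S', 'C3=S'] -> C2=S, others downsized to S] -> [S,I,S,S]
Op 10: C0 write [C0 write: invalidate ['C2=S', 'C3=S'] -> C0=M] -> [M,I,I,I]
Op 11: C0 write [C0 write: already M (modified), no change] -> [M,I,I,I]

Answer: I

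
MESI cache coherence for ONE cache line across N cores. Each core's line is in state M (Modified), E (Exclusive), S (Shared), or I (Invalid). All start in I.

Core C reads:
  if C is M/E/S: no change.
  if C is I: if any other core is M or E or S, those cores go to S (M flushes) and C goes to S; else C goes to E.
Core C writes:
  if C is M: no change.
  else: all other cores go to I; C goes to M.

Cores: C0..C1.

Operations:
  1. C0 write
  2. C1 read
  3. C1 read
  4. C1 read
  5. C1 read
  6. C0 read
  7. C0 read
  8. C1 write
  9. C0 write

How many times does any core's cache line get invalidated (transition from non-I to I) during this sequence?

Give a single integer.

Op 1: C0 write [C0 write: invalidate none -> C0=M] -> [M,I] (invalidations this op: 0; running total: 0)
Op 2: C1 read [C1 read from I: others=['C0=M'] -> C1=S, others downsized to S] -> [S,S] (invalidations this op: 0; running total: 0)
Op 3: C1 read [C1 read: already in S, no change] -> [S,S] (invalidations this op: 0; running total: 0)
Op 4: C1 read [C1 read: already in S, no change] -> [S,S] (invalidations this op: 0; running total: 0)
Op 5: C1 read [C1 read: already in S, no change] -> [S,S] (invalidations this op: 0; running total: 0)
Op 6: C0 read [C0 read: already in S, no change] -> [S,S] (invalidations this op: 0; running total: 0)
Op 7: C0 read [C0 read: already in S, no change] -> [S,S] (invalidations this op: 0; running total: 0)
Op 8: C1 write [C1 write: invalidate ['C0=S'] -> C1=M] -> [I,M] (invalidations this op: 1; running total: 1)
Op 9: C0 write [C0 write: invalidate ['C1=M'] -> C0=M] -> [M,I] (invalidations this op: 1; running total: 2)

Answer: 2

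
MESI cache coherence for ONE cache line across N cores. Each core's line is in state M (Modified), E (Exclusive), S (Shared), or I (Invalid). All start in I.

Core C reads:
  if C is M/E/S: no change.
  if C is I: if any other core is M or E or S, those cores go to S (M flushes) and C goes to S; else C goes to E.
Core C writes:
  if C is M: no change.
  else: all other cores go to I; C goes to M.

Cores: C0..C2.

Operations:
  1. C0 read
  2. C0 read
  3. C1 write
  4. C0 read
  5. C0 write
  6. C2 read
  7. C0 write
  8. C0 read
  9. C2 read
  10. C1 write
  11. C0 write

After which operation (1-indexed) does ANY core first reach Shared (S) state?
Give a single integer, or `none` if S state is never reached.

Answer: 4

Derivation:
Op 1: C0 read [C0 read from I: no other sharers -> C0=E (exclusive)] -> [E,I,I]
Op 2: C0 read [C0 read: already in E, no change] -> [E,I,I]
Op 3: C1 write [C1 write: invalidate ['C0=E'] -> C1=M] -> [I,M,I]
Op 4: C0 read [C0 read from I: others=['C1=M'] -> C0=S, others downsized to S] -> [S,S,I]
  -> First S state at op 4; remaining ops need not be traced.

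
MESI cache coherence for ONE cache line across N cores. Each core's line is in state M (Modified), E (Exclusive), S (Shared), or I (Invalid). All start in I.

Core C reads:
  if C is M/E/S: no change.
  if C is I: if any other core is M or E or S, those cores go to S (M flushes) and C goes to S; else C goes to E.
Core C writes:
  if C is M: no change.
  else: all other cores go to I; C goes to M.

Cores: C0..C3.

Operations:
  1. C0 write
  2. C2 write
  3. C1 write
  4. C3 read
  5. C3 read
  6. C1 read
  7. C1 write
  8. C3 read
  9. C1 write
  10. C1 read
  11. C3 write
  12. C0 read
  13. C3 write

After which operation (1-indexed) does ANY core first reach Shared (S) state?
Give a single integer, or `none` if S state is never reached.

Answer: 4

Derivation:
Op 1: C0 write [C0 write: invalidate none -> C0=M] -> [M,I,I,I]
Op 2: C2 write [C2 write: invalidate ['C0=M'] -> C2=M] -> [I,I,M,I]
Op 3: C1 write [C1 write: invalidate ['C2=M'] -> C1=M] -> [I,M,I,I]
Op 4: C3 read [C3 read from I: others=['C1=M'] -> C3=S, others downsized to S] -> [I,S,I,S]
  -> First S state at op 4; remaining ops need not be traced.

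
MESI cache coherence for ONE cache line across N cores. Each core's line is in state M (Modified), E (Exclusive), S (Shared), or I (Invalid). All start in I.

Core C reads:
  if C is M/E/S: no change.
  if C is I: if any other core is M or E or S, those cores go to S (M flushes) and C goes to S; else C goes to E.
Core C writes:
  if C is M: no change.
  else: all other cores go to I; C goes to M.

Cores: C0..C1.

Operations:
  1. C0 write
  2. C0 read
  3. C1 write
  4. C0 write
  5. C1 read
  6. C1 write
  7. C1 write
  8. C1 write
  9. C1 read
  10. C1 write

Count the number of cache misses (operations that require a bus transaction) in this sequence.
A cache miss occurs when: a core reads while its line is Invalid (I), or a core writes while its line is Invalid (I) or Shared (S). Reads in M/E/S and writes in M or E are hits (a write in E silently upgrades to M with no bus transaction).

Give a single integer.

Op 1: C0 write [C0 write: invalidate none -> C0=M] -> [M,I] [MISS #1: write from I]
Op 2: C0 read [C0 read: already in M, no change] -> [M,I] [hit: read from M]
Op 3: C1 write [C1 write: invalidate ['C0=M'] -> C1=M] -> [I,M] [MISS #2: write from I]
Op 4: C0 write [C0 write: invalidate ['C1=M'] -> C0=M] -> [M,I] [MISS #3: write from I]
Op 5: C1 read [C1 read from I: others=['C0=M'] -> C1=S, others downsized to S] -> [S,S] [MISS #4: read from I]
Op 6: C1 write [C1 write: invalidate ['C0=S'] -> C1=M] -> [I,M] [MISS #5: write from S]
Op 7: C1 write [C1 write: already M (modified), no change] -> [I,M] [hit: write from M]
Op 8: C1 write [C1 write: already M (modified), no change] -> [I,M] [hit: write from M]
Op 9: C1 read [C1 read: already in M, no change] -> [I,M] [hit: read from M]
Op 10: C1 write [C1 write: already M (modified), no change] -> [I,M] [hit: write from M]

Answer: 5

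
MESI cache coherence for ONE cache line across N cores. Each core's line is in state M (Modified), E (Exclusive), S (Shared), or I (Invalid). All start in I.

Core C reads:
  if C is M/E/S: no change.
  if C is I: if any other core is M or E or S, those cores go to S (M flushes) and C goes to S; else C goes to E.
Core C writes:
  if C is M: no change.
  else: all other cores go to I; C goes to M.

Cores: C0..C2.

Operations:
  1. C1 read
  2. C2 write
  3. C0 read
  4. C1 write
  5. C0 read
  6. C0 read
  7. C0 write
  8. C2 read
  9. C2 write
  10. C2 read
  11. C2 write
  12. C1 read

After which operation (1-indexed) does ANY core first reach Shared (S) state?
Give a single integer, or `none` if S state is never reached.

Op 1: C1 read [C1 read from I: no other sharers -> C1=E (exclusive)] -> [I,E,I]
Op 2: C2 write [C2 write: invalidate ['C1=E'] -> C2=M] -> [I,I,M]
Op 3: C0 read [C0 read from I: others=['C2=M'] -> C0=S, others downsized to S] -> [S,I,S]
  -> First S state at op 3; remaining ops need not be traced.

Answer: 3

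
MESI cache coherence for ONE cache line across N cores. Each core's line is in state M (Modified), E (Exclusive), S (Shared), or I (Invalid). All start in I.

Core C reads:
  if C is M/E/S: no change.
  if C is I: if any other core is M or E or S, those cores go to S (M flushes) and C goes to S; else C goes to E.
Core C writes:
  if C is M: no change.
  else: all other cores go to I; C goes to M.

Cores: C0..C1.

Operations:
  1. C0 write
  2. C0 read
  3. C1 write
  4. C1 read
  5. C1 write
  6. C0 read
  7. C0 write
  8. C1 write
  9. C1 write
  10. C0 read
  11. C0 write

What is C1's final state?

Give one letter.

Answer: I

Derivation:
Op 1: C0 write [C0 write: invalidate none -> C0=M] -> [M,I]
Op 2: C0 read [C0 read: already in M, no change] -> [M,I]
Op 3: C1 write [C1 write: invalidate ['C0=M'] -> C1=M] -> [I,M]
Op 4: C1 read [C1 read: already in M, no change] -> [I,M]
Op 5: C1 write [C1 write: already M (modified), no change] -> [I,M]
Op 6: C0 read [C0 read from I: others=['C1=M'] -> C0=S, others downsized to S] -> [S,S]
Op 7: C0 write [C0 write: invalidate ['C1=S'] -> C0=M] -> [M,I]
Op 8: C1 write [C1 write: invalidate ['C0=M'] -> C1=M] -> [I,M]
Op 9: C1 write [C1 write: already M (modified), no change] -> [I,M]
Op 10: C0 read [C0 read from I: others=['C1=M'] -> C0=S, others downsized to S] -> [S,S]
Op 11: C0 write [C0 write: invalidate ['C1=S'] -> C0=M] -> [M,I]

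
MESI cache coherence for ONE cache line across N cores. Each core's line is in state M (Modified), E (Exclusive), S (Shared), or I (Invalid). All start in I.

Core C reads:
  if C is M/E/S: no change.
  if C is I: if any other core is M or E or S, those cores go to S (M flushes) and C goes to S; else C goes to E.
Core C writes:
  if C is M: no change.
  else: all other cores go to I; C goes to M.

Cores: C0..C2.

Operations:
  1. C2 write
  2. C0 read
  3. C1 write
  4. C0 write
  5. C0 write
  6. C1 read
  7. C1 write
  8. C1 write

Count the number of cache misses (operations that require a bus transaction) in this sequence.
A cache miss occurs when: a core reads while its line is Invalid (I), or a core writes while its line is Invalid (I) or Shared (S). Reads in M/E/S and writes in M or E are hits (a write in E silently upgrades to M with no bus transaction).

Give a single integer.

Answer: 6

Derivation:
Op 1: C2 write [C2 write: invalidate none -> C2=M] -> [I,I,M] [MISS #1: write from I]
Op 2: C0 read [C0 read from I: others=['C2=M'] -> C0=S, others downsized to S] -> [S,I,S] [MISS #2: read from I]
Op 3: C1 write [C1 write: invalidate ['C0=S', 'C2=S'] -> C1=M] -> [I,M,I] [MISS #3: write from I]
Op 4: C0 write [C0 write: invalidate ['C1=M'] -> C0=M] -> [M,I,I] [MISS #4: write from I]
Op 5: C0 write [C0 write: already M (modified), no change] -> [M,I,I] [hit: write from M]
Op 6: C1 read [C1 read from I: others=['C0=M'] -> C1=S, others downsized to S] -> [S,S,I] [MISS #5: read from I]
Op 7: C1 write [C1 write: invalidate ['C0=S'] -> C1=M] -> [I,M,I] [MISS #6: write from S]
Op 8: C1 write [C1 write: already M (modified), no change] -> [I,M,I] [hit: write from M]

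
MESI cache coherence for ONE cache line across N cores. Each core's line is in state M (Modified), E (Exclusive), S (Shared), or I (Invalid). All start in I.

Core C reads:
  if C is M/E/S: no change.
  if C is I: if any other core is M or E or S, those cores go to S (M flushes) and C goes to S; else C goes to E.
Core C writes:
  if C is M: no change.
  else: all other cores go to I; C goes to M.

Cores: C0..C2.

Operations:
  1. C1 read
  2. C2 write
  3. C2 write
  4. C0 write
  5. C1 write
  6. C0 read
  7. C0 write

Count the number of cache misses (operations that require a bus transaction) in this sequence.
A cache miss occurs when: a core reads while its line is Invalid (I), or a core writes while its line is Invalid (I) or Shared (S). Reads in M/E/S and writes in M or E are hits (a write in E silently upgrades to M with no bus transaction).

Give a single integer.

Op 1: C1 read [C1 read from I: no other sharers -> C1=E (exclusive)] -> [I,E,I] [MISS #1: read from I]
Op 2: C2 write [C2 write: invalidate ['C1=E'] -> C2=M] -> [I,I,M] [MISS #2: write from I]
Op 3: C2 write [C2 write: already M (modified), no change] -> [I,I,M] [hit: write from M]
Op 4: C0 write [C0 write: invalidate ['C2=M'] -> C0=M] -> [M,I,I] [MISS #3: write from I]
Op 5: C1 write [C1 write: invalidate ['C0=M'] -> C1=M] -> [I,M,I] [MISS #4: write from I]
Op 6: C0 read [C0 read from I: others=['C1=M'] -> C0=S, others downsized to S] -> [S,S,I] [MISS #5: read from I]
Op 7: C0 write [C0 write: invalidate ['C1=S'] -> C0=M] -> [M,I,I] [MISS #6: write from S]

Answer: 6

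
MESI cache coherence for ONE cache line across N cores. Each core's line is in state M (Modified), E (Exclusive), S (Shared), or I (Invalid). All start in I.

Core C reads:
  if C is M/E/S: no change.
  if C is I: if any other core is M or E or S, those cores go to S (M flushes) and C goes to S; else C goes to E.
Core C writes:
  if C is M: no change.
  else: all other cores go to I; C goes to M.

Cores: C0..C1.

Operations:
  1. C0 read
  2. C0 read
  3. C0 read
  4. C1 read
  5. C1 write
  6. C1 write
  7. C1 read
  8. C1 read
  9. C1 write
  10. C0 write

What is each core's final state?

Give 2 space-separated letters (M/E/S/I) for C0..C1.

Answer: M I

Derivation:
Op 1: C0 read [C0 read from I: no other sharers -> C0=E (exclusive)] -> [E,I]
Op 2: C0 read [C0 read: already in E, no change] -> [E,I]
Op 3: C0 read [C0 read: already in E, no change] -> [E,I]
Op 4: C1 read [C1 read from I: others=['C0=E'] -> C1=S, others downsized to S] -> [S,S]
Op 5: C1 write [C1 write: invalidate ['C0=S'] -> C1=M] -> [I,M]
Op 6: C1 write [C1 write: already M (modified), no change] -> [I,M]
Op 7: C1 read [C1 read: already in M, no change] -> [I,M]
Op 8: C1 read [C1 read: already in M, no change] -> [I,M]
Op 9: C1 write [C1 write: already M (modified), no change] -> [I,M]
Op 10: C0 write [C0 write: invalidate ['C1=M'] -> C0=M] -> [M,I]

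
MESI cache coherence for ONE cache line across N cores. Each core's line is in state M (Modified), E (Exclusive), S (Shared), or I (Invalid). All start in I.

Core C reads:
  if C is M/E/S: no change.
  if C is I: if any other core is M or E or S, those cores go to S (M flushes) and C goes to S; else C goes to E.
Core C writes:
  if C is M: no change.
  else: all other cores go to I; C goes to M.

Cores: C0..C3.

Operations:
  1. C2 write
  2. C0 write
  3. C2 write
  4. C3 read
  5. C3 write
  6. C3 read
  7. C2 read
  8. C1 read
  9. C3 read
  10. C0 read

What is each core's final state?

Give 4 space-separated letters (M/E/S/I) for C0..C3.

Answer: S S S S

Derivation:
Op 1: C2 write [C2 write: invalidate none -> C2=M] -> [I,I,M,I]
Op 2: C0 write [C0 write: invalidate ['C2=M'] -> C0=M] -> [M,I,I,I]
Op 3: C2 write [C2 write: invalidate ['C0=M'] -> C2=M] -> [I,I,M,I]
Op 4: C3 read [C3 read from I: others=['C2=M'] -> C3=S, others downsized to S] -> [I,I,S,S]
Op 5: C3 write [C3 write: invalidate ['C2=S'] -> C3=M] -> [I,I,I,M]
Op 6: C3 read [C3 read: already in M, no change] -> [I,I,I,M]
Op 7: C2 read [C2 read from I: others=['C3=M'] -> C2=S, others downsized to S] -> [I,I,S,S]
Op 8: C1 read [C1 read from I: others=['C2=S', 'C3=S'] -> C1=S, others downsized to S] -> [I,S,S,S]
Op 9: C3 read [C3 read: already in S, no change] -> [I,S,S,S]
Op 10: C0 read [C0 read from I: others=['C1=S', 'C2=S', 'C3=S'] -> C0=S, others downsized to S] -> [S,S,S,S]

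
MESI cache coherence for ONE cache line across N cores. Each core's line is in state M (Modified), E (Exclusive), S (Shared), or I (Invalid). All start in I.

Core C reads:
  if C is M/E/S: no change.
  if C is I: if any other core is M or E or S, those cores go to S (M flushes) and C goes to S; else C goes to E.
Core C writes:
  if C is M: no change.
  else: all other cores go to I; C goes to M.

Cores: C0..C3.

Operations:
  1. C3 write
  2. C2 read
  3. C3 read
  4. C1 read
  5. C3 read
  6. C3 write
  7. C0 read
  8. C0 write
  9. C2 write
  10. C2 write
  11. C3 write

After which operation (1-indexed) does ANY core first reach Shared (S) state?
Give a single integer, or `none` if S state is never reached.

Answer: 2

Derivation:
Op 1: C3 write [C3 write: invalidate none -> C3=M] -> [I,I,I,M]
Op 2: C2 read [C2 read from I: others=['C3=M'] -> C2=S, others downsized to S] -> [I,I,S,S]
  -> First S state at op 2; remaining ops need not be traced.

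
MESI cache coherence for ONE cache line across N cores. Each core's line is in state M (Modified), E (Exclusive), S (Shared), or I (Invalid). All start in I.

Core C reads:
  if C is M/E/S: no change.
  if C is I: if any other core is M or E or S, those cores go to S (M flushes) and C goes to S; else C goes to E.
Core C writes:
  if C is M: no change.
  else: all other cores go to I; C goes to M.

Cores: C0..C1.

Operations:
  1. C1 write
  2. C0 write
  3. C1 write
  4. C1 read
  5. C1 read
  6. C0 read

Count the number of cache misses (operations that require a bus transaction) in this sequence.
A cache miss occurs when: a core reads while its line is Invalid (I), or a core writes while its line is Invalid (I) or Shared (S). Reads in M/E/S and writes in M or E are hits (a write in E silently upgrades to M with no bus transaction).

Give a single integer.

Op 1: C1 write [C1 write: invalidate none -> C1=M] -> [I,M] [MISS #1: write from I]
Op 2: C0 write [C0 write: invalidate ['C1=M'] -> C0=M] -> [M,I] [MISS #2: write from I]
Op 3: C1 write [C1 write: invalidate ['C0=M'] -> C1=M] -> [I,M] [MISS #3: write from I]
Op 4: C1 read [C1 read: already in M, no change] -> [I,M] [hit: read from M]
Op 5: C1 read [C1 read: already in M, no change] -> [I,M] [hit: read from M]
Op 6: C0 read [C0 read from I: others=['C1=M'] -> C0=S, others downsized to S] -> [S,S] [MISS #4: read from I]

Answer: 4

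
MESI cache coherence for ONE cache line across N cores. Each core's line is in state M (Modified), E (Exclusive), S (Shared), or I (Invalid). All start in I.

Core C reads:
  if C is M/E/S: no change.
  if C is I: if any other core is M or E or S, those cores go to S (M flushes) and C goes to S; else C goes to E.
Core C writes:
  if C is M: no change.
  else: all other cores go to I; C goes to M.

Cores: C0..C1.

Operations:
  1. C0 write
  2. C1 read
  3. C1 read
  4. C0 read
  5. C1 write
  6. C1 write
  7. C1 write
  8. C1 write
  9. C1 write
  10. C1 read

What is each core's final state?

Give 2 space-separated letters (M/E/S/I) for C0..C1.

Answer: I M

Derivation:
Op 1: C0 write [C0 write: invalidate none -> C0=M] -> [M,I]
Op 2: C1 read [C1 read from I: others=['C0=M'] -> C1=S, others downsized to S] -> [S,S]
Op 3: C1 read [C1 read: already in S, no change] -> [S,S]
Op 4: C0 read [C0 read: already in S, no change] -> [S,S]
Op 5: C1 write [C1 write: invalidate ['C0=S'] -> C1=M] -> [I,M]
Op 6: C1 write [C1 write: already M (modified), no change] -> [I,M]
Op 7: C1 write [C1 write: already M (modified), no change] -> [I,M]
Op 8: C1 write [C1 write: already M (modified), no change] -> [I,M]
Op 9: C1 write [C1 write: already M (modified), no change] -> [I,M]
Op 10: C1 read [C1 read: already in M, no change] -> [I,M]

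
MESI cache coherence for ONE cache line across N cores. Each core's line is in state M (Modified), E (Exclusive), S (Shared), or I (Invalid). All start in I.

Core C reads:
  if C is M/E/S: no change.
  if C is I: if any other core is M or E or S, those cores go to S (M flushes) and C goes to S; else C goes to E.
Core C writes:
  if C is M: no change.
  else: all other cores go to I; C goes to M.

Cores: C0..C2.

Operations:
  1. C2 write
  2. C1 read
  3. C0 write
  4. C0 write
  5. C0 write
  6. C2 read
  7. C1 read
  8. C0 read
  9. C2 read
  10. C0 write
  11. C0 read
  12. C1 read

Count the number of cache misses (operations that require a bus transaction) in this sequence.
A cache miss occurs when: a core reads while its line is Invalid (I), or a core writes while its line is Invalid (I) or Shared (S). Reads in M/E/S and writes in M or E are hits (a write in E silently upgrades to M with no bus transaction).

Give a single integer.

Op 1: C2 write [C2 write: invalidate none -> C2=M] -> [I,I,M] [MISS #1: write from I]
Op 2: C1 read [C1 read from I: others=['C2=M'] -> C1=S, others downsized to S] -> [I,S,S] [MISS #2: read from I]
Op 3: C0 write [C0 write: invalidate ['C1=S', 'C2=S'] -> C0=M] -> [M,I,I] [MISS #3: write from I]
Op 4: C0 write [C0 write: already M (modified), no change] -> [M,I,I] [hit: write from M]
Op 5: C0 write [C0 write: already M (modified), no change] -> [M,I,I] [hit: write from M]
Op 6: C2 read [C2 read from I: others=['C0=M'] -> C2=S, others downsized to S] -> [S,I,S] [MISS #4: read from I]
Op 7: C1 read [C1 read from I: others=['C0=S', 'C2=S'] -> C1=S, others downsized to S] -> [S,S,S] [MISS #5: read from I]
Op 8: C0 read [C0 read: already in S, no change] -> [S,S,S] [hit: read from S]
Op 9: C2 read [C2 read: already in S, no change] -> [S,S,S] [hit: read from S]
Op 10: C0 write [C0 write: invalidate ['C1=S', 'C2=S'] -> C0=M] -> [M,I,I] [MISS #6: write from S]
Op 11: C0 read [C0 read: already in M, no change] -> [M,I,I] [hit: read from M]
Op 12: C1 read [C1 read from I: others=['C0=M'] -> C1=S, others downsized to S] -> [S,S,I] [MISS #7: read from I]

Answer: 7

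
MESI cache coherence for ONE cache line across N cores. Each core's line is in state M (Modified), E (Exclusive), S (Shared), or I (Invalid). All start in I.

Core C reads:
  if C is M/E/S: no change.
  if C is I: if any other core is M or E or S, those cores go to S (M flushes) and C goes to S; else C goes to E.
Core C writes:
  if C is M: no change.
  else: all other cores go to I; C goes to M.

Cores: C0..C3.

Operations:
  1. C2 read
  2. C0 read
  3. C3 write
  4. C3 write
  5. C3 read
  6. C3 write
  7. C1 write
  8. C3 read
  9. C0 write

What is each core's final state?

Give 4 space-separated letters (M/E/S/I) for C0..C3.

Op 1: C2 read [C2 read from I: no other sharers -> C2=E (exclusive)] -> [I,I,E,I]
Op 2: C0 read [C0 read from I: others=['C2=E'] -> C0=S, others downsized to S] -> [S,I,S,I]
Op 3: C3 write [C3 write: invalidate ['C0=S', 'C2=S'] -> C3=M] -> [I,I,I,M]
Op 4: C3 write [C3 write: already M (modified), no change] -> [I,I,I,M]
Op 5: C3 read [C3 read: already in M, no change] -> [I,I,I,M]
Op 6: C3 write [C3 write: already M (modified), no change] -> [I,I,I,M]
Op 7: C1 write [C1 write: invalidate ['C3=M'] -> C1=M] -> [I,M,I,I]
Op 8: C3 read [C3 read from I: others=['C1=M'] -> C3=S, others downsized to S] -> [I,S,I,S]
Op 9: C0 write [C0 write: invalidate ['C1=S', 'C3=S'] -> C0=M] -> [M,I,I,I]

Answer: M I I I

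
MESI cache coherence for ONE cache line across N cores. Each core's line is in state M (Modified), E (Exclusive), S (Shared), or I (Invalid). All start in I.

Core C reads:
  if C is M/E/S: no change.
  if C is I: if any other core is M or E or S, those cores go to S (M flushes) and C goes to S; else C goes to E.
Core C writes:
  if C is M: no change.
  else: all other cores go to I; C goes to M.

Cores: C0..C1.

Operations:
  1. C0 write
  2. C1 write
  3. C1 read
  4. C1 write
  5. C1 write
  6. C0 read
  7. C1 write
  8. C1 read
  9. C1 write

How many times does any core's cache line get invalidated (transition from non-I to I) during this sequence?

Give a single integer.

Op 1: C0 write [C0 write: invalidate none -> C0=M] -> [M,I] (invalidations this op: 0; running total: 0)
Op 2: C1 write [C1 write: invalidate ['C0=M'] -> C1=M] -> [I,M] (invalidations this op: 1; running total: 1)
Op 3: C1 read [C1 read: already in M, no change] -> [I,M] (invalidations this op: 0; running total: 1)
Op 4: C1 write [C1 write: already M (modified), no change] -> [I,M] (invalidations this op: 0; running total: 1)
Op 5: C1 write [C1 write: already M (modified), no change] -> [I,M] (invalidations this op: 0; running total: 1)
Op 6: C0 read [C0 read from I: others=['C1=M'] -> C0=S, others downsized to S] -> [S,S] (invalidations this op: 0; running total: 1)
Op 7: C1 write [C1 write: invalidate ['C0=S'] -> C1=M] -> [I,M] (invalidations this op: 1; running total: 2)
Op 8: C1 read [C1 read: already in M, no change] -> [I,M] (invalidations this op: 0; running total: 2)
Op 9: C1 write [C1 write: already M (modified), no change] -> [I,M] (invalidations this op: 0; running total: 2)

Answer: 2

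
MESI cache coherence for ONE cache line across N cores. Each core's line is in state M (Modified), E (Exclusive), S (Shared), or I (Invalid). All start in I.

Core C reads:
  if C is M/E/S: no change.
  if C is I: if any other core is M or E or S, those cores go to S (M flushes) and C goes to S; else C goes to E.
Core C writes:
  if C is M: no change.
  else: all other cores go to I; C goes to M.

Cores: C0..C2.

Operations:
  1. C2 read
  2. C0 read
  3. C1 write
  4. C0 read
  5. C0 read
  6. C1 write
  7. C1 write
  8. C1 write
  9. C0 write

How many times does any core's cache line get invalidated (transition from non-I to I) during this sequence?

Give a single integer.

Answer: 4

Derivation:
Op 1: C2 read [C2 read from I: no other sharers -> C2=E (exclusive)] -> [I,I,E] (invalidations this op: 0; running total: 0)
Op 2: C0 read [C0 read from I: others=['C2=E'] -> C0=S, others downsized to S] -> [S,I,S] (invalidations this op: 0; running total: 0)
Op 3: C1 write [C1 write: invalidate ['C0=S', 'C2=S'] -> C1=M] -> [I,M,I] (invalidations this op: 2; running total: 2)
Op 4: C0 read [C0 read from I: others=['C1=M'] -> C0=S, others downsized to S] -> [S,S,I] (invalidations this op: 0; running total: 2)
Op 5: C0 read [C0 read: already in S, no change] -> [S,S,I] (invalidations this op: 0; running total: 2)
Op 6: C1 write [C1 write: invalidate ['C0=S'] -> C1=M] -> [I,M,I] (invalidations this op: 1; running total: 3)
Op 7: C1 write [C1 write: already M (modified), no change] -> [I,M,I] (invalidations this op: 0; running total: 3)
Op 8: C1 write [C1 write: already M (modified), no change] -> [I,M,I] (invalidations this op: 0; running total: 3)
Op 9: C0 write [C0 write: invalidate ['C1=M'] -> C0=M] -> [M,I,I] (invalidations this op: 1; running total: 4)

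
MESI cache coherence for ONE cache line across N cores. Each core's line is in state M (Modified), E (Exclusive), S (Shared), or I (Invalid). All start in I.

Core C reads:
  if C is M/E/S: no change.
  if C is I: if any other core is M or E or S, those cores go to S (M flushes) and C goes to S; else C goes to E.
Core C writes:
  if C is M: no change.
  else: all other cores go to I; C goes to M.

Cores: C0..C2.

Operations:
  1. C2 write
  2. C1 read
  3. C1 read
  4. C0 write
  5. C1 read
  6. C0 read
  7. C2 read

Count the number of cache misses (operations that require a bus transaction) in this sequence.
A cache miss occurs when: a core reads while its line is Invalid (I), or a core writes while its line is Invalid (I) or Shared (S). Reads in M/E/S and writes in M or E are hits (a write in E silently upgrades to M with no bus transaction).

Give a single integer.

Op 1: C2 write [C2 write: invalidate none -> C2=M] -> [I,I,M] [MISS #1: write from I]
Op 2: C1 read [C1 read from I: others=['C2=M'] -> C1=S, others downsized to S] -> [I,S,S] [MISS #2: read from I]
Op 3: C1 read [C1 read: already in S, no change] -> [I,S,S] [hit: read from S]
Op 4: C0 write [C0 write: invalidate ['C1=S', 'C2=S'] -> C0=M] -> [M,I,I] [MISS #3: write from I]
Op 5: C1 read [C1 read from I: others=['C0=M'] -> C1=S, others downsized to S] -> [S,S,I] [MISS #4: read from I]
Op 6: C0 read [C0 read: already in S, no change] -> [S,S,I] [hit: read from S]
Op 7: C2 read [C2 read from I: others=['C0=S', 'C1=S'] -> C2=S, others downsized to S] -> [S,S,S] [MISS #5: read from I]

Answer: 5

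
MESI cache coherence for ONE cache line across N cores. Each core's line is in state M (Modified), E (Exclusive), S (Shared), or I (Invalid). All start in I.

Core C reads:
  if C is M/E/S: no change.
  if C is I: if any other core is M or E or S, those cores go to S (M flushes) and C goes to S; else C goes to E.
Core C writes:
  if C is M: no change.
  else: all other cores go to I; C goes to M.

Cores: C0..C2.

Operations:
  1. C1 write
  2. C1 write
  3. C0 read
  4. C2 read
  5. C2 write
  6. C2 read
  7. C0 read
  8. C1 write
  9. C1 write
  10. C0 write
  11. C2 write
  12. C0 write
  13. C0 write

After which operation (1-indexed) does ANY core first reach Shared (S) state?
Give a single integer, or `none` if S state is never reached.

Answer: 3

Derivation:
Op 1: C1 write [C1 write: invalidate none -> C1=M] -> [I,M,I]
Op 2: C1 write [C1 write: already M (modified), no change] -> [I,M,I]
Op 3: C0 read [C0 read from I: others=['C1=M'] -> C0=S, others downsized to S] -> [S,S,I]
  -> First S state at op 3; remaining ops need not be traced.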